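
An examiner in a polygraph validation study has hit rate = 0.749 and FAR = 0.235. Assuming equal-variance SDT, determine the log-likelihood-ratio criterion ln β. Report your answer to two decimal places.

ln β = 0.04

z(H) = 0.671
z(FA) = -0.722
ln β = −½·[z(H)² − z(FA)²] = −0.5 × (0.450 − 0.521) = 0.0355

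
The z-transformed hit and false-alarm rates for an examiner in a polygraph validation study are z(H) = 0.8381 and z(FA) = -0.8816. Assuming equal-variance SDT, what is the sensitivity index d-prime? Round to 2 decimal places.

d-prime = 1.72

d' = z(H) − z(FA) = 0.8381 − (-0.8816) = 1.7197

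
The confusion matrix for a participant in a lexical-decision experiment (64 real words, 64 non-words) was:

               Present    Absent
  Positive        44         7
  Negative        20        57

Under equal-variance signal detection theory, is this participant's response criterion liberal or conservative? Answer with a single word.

z(H) = 0.489, z(FA) = -1.230
c = −½·(z(H) + z(FA)) = 0.3705
c > 0 → conservative criterion (biased toward responding “no”).

conservative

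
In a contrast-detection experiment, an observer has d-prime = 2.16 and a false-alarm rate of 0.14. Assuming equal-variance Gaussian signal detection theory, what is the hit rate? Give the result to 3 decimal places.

z(false-alarm rate) = z(0.14) = -1.0803
z(H) = z(FA) + d' = -1.0803 + 2.16 = 1.0797
hit rate = Φ(1.0797) = 0.8599

hit rate = 0.860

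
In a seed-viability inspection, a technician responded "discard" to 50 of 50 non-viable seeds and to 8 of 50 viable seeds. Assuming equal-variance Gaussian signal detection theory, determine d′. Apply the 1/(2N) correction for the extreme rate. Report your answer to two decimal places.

The hit rate is 50/50 = 1, so apply the 1/(2N) correction: H → 1 − 1/(2·50) = 0.99000.
z(H) = z(0.99000) = 2.326
z(FA) = z(0.16000) = -0.994
d' = 2.326 − (-0.994) = 3.320

d′ = 3.32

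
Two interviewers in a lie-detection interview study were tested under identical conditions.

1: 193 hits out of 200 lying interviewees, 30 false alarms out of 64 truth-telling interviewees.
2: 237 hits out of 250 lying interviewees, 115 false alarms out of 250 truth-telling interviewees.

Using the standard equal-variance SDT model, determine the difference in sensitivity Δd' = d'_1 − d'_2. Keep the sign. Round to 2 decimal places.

1: z(0.9650) = 1.812, z(0.4688) = -0.078, d' = 1.890
2: z(0.9480) = 1.626, z(0.4600) = -0.100, d' = 1.726
Δd' = d'_1 − d'_2 = 1.890 − 1.726 = 0.164
1 has the higher sensitivity.

Δd' = 0.16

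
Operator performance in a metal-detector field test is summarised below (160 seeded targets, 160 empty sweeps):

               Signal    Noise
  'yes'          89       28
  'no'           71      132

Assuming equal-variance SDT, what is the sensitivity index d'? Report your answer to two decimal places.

H = 89/160 = 0.5563
FA = 28/160 = 0.1750
Φ⁻¹(H) = Φ⁻¹(0.5563) = 0.1416
Φ⁻¹(FA) = Φ⁻¹(0.1750) = -0.9346
d' = z(H) − z(FA) = 0.1416 − (-0.9346) = 1.0762

d' = 1.08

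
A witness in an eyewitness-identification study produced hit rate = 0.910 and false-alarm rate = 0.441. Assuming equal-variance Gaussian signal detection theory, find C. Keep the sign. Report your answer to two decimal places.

Φ⁻¹(H) = 1.341
Φ⁻¹(FA) = -0.148
c = −½·[z(H) + z(FA)] = −0.5 × (1.341 + (-0.148)) = -0.5965

C = -0.60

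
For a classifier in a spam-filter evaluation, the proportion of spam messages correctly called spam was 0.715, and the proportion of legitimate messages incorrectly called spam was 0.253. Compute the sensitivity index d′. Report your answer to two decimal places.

Φ⁻¹(H) = 0.568
Φ⁻¹(FA) = -0.665
d' = z(H) − z(FA) = 0.568 − (-0.665) = 1.233

d′ = 1.23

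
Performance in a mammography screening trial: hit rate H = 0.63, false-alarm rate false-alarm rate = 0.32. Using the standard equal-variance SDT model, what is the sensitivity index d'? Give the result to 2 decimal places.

d' = 0.80

z(0.63) = 0.332, z(0.32) = -0.468
d' = z(H) − z(FA) = 0.332 − (-0.468) = 0.800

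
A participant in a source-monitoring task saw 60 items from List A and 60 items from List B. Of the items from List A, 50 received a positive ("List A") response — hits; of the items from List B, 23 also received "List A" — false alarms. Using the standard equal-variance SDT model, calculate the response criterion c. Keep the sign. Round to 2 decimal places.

H = 50/60 = 0.8333
FA = 23/60 = 0.3833
z(H) = z(0.8333) = 0.967
z(FA) = z(0.3833) = -0.297
c = −½·[z(H) + z(FA)] = −0.5 × (0.967 + (-0.297)) = -0.335

c = -0.34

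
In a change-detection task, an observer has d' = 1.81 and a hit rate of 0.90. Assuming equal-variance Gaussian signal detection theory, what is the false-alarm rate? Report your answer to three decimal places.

z(hit rate) = z(0.90) = 1.2816
z(FA) = z(H) − d' = 1.2816 − 1.81 = -0.5284
false-alarm rate = Φ(-0.5284) = 0.2986

false-alarm rate = 0.299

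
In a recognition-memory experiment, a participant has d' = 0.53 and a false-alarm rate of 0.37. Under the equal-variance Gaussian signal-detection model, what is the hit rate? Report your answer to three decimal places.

z(false-alarm rate) = z(0.37) = -0.3319
z(H) = z(FA) + d' = -0.3319 + 0.53 = 0.1981
hit rate = Φ(0.1981) = 0.5785

hit rate = 0.579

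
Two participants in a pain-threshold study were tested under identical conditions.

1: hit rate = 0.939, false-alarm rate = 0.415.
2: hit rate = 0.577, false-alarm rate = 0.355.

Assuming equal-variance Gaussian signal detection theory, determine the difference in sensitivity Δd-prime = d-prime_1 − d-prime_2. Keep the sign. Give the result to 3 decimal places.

1: z(0.939) = 1.5464, z(0.415) = -0.2147, d' = 1.7611
2: z(0.577) = 0.1942, z(0.355) = -0.3719, d' = 0.5661
Δd' = d'_1 − d'_2 = 1.7611 − 0.5661 = 1.1950
1 has the higher sensitivity.

Δd-prime = 1.195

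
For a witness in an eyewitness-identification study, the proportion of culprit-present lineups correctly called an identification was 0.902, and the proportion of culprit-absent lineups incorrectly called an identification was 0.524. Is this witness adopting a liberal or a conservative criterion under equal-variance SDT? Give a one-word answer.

z(H) = 1.293, z(FA) = 0.060
c = −½·(z(H) + z(FA)) = -0.6765
c < 0 → liberal criterion (biased toward responding “yes”).

liberal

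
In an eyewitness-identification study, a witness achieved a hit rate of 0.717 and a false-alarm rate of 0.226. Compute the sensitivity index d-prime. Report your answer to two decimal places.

z(H) = z(0.717) = 0.5740
z(FA) = z(0.226) = -0.7521
d' = z(H) − z(FA) = 0.5740 − (-0.7521) = 1.3261

d-prime = 1.33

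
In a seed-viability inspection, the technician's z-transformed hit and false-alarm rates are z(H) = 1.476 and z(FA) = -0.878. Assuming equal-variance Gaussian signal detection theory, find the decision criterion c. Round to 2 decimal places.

c = -0.30

c = −½·[z(H) + z(FA)] = −½·(1.476 + (-0.878)) = -0.299
c < 0: the technician has a liberal response bias.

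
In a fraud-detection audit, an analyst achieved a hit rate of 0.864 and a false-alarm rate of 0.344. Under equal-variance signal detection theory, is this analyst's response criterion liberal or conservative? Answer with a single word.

z(H) = 1.098, z(FA) = -0.402
c = −½·(z(H) + z(FA)) = -0.348
c < 0 → liberal criterion (biased toward responding “yes”).

liberal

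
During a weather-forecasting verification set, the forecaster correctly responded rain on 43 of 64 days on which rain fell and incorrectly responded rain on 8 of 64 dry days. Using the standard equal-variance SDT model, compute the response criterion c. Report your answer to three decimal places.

H = 43/64 = 0.6719
FA = 8/64 = 0.1250
Φ⁻¹(H) = Φ⁻¹(0.6719) = 0.4452
Φ⁻¹(FA) = Φ⁻¹(0.1250) = -1.1503
c = −½·[z(H) + z(FA)] = −0.5 × (0.4452 + (-1.1503)) = 0.35255
c > 0: the forecaster has a conservative response bias.

c = 0.353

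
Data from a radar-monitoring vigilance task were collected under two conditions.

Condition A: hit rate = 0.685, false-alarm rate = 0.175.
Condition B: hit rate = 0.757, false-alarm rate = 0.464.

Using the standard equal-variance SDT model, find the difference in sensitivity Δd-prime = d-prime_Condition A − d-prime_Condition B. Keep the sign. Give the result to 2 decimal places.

Condition A: z(0.685) = 0.482, z(0.175) = -0.935, d' = 1.417
Condition B: z(0.757) = 0.697, z(0.464) = -0.090, d' = 0.787
Δd' = d'_Condition A − d'_Condition B = 1.417 − 0.787 = 0.630
Condition A has the higher sensitivity.

Δd-prime = 0.63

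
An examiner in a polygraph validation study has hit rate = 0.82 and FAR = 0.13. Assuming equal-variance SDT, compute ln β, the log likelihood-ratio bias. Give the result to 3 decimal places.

z(0.82) = 0.9154, z(0.13) = -1.1264
ln β = −½·[z(H)² − z(FA)²] = −0.5 × (0.8380 − 1.2688) = 0.2154

ln β = 0.215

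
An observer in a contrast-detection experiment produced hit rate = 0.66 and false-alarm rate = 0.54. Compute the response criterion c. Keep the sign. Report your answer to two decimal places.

Φ⁻¹(H) = Φ⁻¹(0.66) = 0.412
Φ⁻¹(FA) = Φ⁻¹(0.54) = 0.100
c = −½·[z(H) + z(FA)] = −0.5 × (0.412 + 0.100) = -0.256
c < 0: the observer has a liberal response bias.

c = -0.26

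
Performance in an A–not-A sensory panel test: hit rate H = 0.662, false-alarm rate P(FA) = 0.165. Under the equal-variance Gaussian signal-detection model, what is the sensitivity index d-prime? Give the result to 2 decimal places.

d-prime = 1.39

Φ⁻¹(0.662) = 0.418, Φ⁻¹(0.165) = -0.974
d' = z(H) − z(FA) = 0.418 − (-0.974) = 1.392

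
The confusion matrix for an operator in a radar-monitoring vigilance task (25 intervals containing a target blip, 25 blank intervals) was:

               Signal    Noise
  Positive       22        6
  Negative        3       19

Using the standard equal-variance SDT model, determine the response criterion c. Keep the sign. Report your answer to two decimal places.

c = -0.23

H = 22/25 = 0.8800
FA = 6/25 = 0.2400
Φ⁻¹(H) = Φ⁻¹(0.8800) = 1.1750
Φ⁻¹(FA) = Φ⁻¹(0.2400) = -0.7063
c = −½·[z(H) + z(FA)] = −0.5 × (1.1750 + (-0.7063)) = -0.23435
c < 0: the operator has a liberal response bias.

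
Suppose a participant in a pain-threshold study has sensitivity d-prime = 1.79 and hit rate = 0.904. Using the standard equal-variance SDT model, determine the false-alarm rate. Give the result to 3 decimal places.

false-alarm rate = 0.314

z(hit rate) = z(0.904) = 1.3047
z(FA) = z(H) − d' = 1.3047 − 1.79 = -0.4853
false-alarm rate = Φ(-0.4853) = 0.3137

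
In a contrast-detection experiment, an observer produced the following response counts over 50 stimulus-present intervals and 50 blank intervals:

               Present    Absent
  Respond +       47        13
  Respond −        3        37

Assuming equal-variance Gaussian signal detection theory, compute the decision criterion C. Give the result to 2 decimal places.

C = -0.46

H = 47/50 = 0.9400
FA = 13/50 = 0.2600
z(0.9400) = 1.5548, z(0.2600) = -0.6433
c = −½·[z(H) + z(FA)] = −0.5 × (1.5548 + (-0.6433)) = -0.45575
c < 0: the observer has a liberal response bias.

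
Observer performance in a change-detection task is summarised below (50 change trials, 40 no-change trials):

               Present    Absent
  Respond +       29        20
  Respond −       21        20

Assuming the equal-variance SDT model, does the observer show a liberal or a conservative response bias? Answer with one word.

z(H) = 0.202, z(FA) = 0.000
c = −½·(z(H) + z(FA)) = -0.101
c < 0 → liberal criterion (biased toward responding “yes”).

liberal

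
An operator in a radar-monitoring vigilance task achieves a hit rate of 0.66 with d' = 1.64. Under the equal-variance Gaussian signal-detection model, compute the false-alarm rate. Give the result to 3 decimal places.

false-alarm rate = 0.110

z(hit rate) = z(0.66) = 0.4125
z(FA) = z(H) − d' = 0.4125 − 1.64 = -1.2275
false-alarm rate = Φ(-1.2275) = 0.1098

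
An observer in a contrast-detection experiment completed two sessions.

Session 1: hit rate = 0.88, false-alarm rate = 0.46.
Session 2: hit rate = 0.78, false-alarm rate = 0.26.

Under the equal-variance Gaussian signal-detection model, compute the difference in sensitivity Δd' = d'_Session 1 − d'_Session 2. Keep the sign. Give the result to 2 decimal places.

Δd' = -0.14

Session 1: z(0.88) = 1.175, z(0.46) = -0.100, d' = 1.275
Session 2: z(0.78) = 0.772, z(0.26) = -0.643, d' = 1.415
Δd' = d'_Session 1 − d'_Session 2 = 1.275 − 1.415 = -0.140
Session 2 has the higher sensitivity.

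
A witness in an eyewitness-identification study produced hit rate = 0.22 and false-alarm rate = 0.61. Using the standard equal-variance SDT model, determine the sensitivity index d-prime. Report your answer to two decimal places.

d-prime = -1.05

Φ⁻¹(0.22) = -0.7722, Φ⁻¹(0.61) = 0.2793
d' = z(H) − z(FA) = -0.7722 − 0.2793 = -1.0515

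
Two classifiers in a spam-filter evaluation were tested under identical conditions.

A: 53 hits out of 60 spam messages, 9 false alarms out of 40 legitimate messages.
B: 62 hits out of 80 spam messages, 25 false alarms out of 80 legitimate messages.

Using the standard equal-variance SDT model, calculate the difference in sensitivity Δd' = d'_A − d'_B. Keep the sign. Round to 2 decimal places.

Δd' = 0.70

A: z(0.8833) = 1.192, z(0.2250) = -0.755, d' = 1.947
B: z(0.7750) = 0.755, z(0.3125) = -0.489, d' = 1.244
Δd' = d'_A − d'_B = 1.947 − 1.244 = 0.703
A has the higher sensitivity.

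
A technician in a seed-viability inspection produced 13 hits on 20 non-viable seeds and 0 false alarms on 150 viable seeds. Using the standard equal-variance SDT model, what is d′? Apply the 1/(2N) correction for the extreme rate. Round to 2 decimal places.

The false-alarm rate is 0/150 = 0, so apply the 1/(2N) correction: FA → 1/(2·150) = 0.00333.
z(H) = z(0.65000) = 0.385
z(FA) = z(0.00333) = -2.713
d' = 0.385 − (-2.713) = 3.098

d′ = 3.10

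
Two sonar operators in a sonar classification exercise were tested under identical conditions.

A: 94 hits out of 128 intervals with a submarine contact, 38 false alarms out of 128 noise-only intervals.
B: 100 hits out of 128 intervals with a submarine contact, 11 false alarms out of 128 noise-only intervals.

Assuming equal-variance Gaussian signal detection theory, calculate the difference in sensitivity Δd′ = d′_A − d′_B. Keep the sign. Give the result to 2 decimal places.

Δd′ = -0.98

A: z(0.7344) = 0.626, z(0.2969) = -0.533, d' = 1.159
B: z(0.7812) = 0.776, z(0.0859) = -1.366, d' = 2.142
Δd' = d'_A − d'_B = 1.159 − 2.142 = -0.983
B has the higher sensitivity.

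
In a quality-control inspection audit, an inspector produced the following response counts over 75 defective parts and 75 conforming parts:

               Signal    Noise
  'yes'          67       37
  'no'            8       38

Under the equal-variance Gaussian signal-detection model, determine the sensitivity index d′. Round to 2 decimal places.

H = 67/75 = 0.8933
FA = 37/75 = 0.4933
z(0.8933) = 1.2443, z(0.4933) = -0.0168
d' = z(H) − z(FA) = 1.2443 − (-0.0168) = 1.2611

d′ = 1.26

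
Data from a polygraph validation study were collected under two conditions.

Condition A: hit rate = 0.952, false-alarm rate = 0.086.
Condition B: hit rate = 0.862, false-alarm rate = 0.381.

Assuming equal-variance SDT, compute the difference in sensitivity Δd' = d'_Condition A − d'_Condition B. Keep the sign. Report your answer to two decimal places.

Condition A: z(0.952) = 1.665, z(0.086) = -1.366, d' = 3.031
Condition B: z(0.862) = 1.089, z(0.381) = -0.303, d' = 1.392
Δd' = d'_Condition A − d'_Condition B = 3.031 − 1.392 = 1.639
Condition A has the higher sensitivity.

Δd' = 1.64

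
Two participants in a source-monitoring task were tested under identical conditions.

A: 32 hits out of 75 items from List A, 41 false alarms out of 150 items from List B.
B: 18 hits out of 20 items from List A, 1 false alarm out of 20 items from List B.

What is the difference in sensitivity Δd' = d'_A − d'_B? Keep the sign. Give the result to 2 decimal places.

A: z(0.4267) = -0.185, z(0.2733) = -0.603, d' = 0.418
B: z(0.9000) = 1.282, z(0.0500) = -1.645, d' = 2.927
Δd' = d'_A − d'_B = 0.418 − 2.927 = -2.509
B has the higher sensitivity.

Δd' = -2.51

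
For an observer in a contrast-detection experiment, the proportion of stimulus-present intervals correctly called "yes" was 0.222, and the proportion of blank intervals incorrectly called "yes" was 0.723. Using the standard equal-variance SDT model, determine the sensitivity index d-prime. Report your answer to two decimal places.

d-prime = -1.36

z(H) = -0.7655
z(FA) = 0.5918
d' = z(H) − z(FA) = -0.7655 − 0.5918 = -1.3573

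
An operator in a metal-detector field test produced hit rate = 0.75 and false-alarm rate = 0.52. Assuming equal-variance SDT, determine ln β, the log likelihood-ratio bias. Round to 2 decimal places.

ln β = -0.23

z(H) = 0.674
z(FA) = 0.050
ln β = −½·[z(H)² − z(FA)²] = −0.5 × (0.454 − 0.003) = -0.2255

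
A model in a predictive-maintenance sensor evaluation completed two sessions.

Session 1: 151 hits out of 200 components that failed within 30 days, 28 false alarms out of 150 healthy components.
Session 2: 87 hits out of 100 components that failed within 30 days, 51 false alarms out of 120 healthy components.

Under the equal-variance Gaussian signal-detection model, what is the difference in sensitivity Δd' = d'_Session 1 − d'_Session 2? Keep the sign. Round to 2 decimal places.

Session 1: z(0.7550) = 0.690, z(0.1867) = -0.890, d' = 1.580
Session 2: z(0.8700) = 1.126, z(0.4250) = -0.189, d' = 1.315
Δd' = d'_Session 1 − d'_Session 2 = 1.580 − 1.315 = 0.265
Session 1 has the higher sensitivity.

Δd' = 0.27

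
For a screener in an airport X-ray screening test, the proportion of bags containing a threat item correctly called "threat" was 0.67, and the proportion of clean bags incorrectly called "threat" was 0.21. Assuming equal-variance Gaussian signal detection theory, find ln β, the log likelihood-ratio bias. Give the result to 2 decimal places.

ln β = 0.23

z(H) = z(0.67) = 0.440
z(FA) = z(0.21) = -0.806
ln β = −½·[z(H)² − z(FA)²] = −0.5 × (0.194 − 0.650) = 0.228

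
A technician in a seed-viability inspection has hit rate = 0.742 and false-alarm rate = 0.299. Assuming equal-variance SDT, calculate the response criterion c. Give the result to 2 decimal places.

c = -0.06

z(0.742) = 0.6495, z(0.299) = -0.5273
c = −½·[z(H) + z(FA)] = −0.5 × (0.6495 + (-0.5273)) = -0.0611
c < 0: the technician has a liberal response bias.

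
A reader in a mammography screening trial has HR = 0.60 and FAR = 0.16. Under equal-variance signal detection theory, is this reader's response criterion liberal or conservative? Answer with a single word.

z(H) = 0.253, z(FA) = -0.994
c = −½·(z(H) + z(FA)) = 0.3705
c > 0 → conservative criterion (biased toward responding “no”).

conservative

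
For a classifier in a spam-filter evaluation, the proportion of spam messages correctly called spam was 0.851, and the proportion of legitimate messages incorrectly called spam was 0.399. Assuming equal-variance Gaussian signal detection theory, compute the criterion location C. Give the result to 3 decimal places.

Φ⁻¹(H) = Φ⁻¹(0.851) = 1.0407
Φ⁻¹(FA) = Φ⁻¹(0.399) = -0.2559
c = −½·[z(H) + z(FA)] = −0.5 × (1.0407 + (-0.2559)) = -0.3924
c < 0: the classifier has a liberal response bias.

C = -0.392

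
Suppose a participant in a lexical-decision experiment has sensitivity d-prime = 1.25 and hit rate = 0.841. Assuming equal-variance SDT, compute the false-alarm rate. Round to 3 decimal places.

false-alarm rate = 0.401

z(hit rate) = z(0.841) = 0.9986
z(FA) = z(H) − d' = 0.9986 − 1.25 = -0.2514
false-alarm rate = Φ(-0.2514) = 0.4008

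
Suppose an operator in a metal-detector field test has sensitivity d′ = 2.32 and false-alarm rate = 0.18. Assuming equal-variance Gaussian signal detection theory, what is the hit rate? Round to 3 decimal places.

hit rate = 0.920

z(false-alarm rate) = z(0.18) = -0.9154
z(H) = z(FA) + d' = -0.9154 + 2.32 = 1.4046
hit rate = Φ(1.4046) = 0.9199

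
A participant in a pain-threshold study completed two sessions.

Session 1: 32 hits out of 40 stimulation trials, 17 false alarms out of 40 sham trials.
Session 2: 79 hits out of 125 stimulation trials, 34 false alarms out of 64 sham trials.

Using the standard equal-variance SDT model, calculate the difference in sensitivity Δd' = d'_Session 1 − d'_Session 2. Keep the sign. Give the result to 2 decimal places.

Session 1: z(0.8000) = 0.842, z(0.4250) = -0.189, d' = 1.031
Session 2: z(0.6320) = 0.337, z(0.5312) = 0.078, d' = 0.259
Δd' = d'_Session 1 − d'_Session 2 = 1.031 − 0.259 = 0.772
Session 1 has the higher sensitivity.

Δd' = 0.77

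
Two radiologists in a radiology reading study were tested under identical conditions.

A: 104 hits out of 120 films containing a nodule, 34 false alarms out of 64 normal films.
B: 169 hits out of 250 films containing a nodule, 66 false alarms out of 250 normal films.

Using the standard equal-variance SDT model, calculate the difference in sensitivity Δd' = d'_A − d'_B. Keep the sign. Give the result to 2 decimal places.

Δd' = -0.06

A: z(0.8667) = 1.111, z(0.5312) = 0.078, d' = 1.033
B: z(0.6760) = 0.457, z(0.2640) = -0.631, d' = 1.088
Δd' = d'_A − d'_B = 1.033 − 1.088 = -0.055
B has the higher sensitivity.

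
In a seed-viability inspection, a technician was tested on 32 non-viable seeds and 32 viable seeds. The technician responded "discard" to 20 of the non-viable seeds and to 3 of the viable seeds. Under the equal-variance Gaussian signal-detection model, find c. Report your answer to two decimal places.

H = 20/32 = 0.6250
FA = 3/32 = 0.0938
Φ⁻¹(H) = Φ⁻¹(0.6250) = 0.3186
Φ⁻¹(FA) = Φ⁻¹(0.0938) = -1.3177
c = −½·[z(H) + z(FA)] = −0.5 × (0.3186 + (-1.3177)) = 0.49955

c = 0.50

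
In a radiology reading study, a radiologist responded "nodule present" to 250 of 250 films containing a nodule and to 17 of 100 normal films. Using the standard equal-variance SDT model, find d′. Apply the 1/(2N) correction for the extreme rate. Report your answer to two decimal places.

d′ = 3.83

The hit rate is 250/250 = 1, so apply the 1/(2N) correction: H → 1 − 1/(2·250) = 0.99800.
z(H) = z(0.99800) = 2.878
z(FA) = z(0.17000) = -0.954
d' = 2.878 − (-0.954) = 3.832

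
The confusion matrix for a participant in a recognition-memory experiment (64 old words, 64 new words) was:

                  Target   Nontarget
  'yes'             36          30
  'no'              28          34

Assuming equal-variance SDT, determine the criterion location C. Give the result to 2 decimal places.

H = 36/64 = 0.5625
FA = 30/64 = 0.4688
z(H) = 0.157
z(FA) = -0.078
c = −½·[z(H) + z(FA)] = −0.5 × (0.157 + (-0.078)) = -0.0395

C = -0.04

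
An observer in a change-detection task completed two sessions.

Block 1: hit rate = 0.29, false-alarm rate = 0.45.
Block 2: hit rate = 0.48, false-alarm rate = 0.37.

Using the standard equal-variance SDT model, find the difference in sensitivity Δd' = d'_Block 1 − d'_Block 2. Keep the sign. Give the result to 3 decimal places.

Block 1: z(0.29) = -0.5534, z(0.45) = -0.1257, d' = -0.4277
Block 2: z(0.48) = -0.0502, z(0.37) = -0.3319, d' = 0.2817
Δd' = d'_Block 1 − d'_Block 2 = -0.4277 − 0.2817 = -0.7094
Block 2 has the higher sensitivity.

Δd' = -0.709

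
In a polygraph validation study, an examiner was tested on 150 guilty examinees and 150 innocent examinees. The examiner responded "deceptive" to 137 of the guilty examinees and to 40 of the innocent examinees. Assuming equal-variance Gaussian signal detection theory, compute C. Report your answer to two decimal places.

H = 137/150 = 0.9133
FA = 40/150 = 0.2667
z(0.9133) = 1.3614, z(0.2667) = -0.6228
c = −½·[z(H) + z(FA)] = −0.5 × (1.3614 + (-0.6228)) = -0.3693
c < 0: the examiner has a liberal response bias.

C = -0.37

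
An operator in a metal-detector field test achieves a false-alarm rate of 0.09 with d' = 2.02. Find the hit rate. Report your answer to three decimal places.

hit rate = 0.752

z(false-alarm rate) = z(0.09) = -1.3408
z(H) = z(FA) + d' = -1.3408 + 2.02 = 0.6792
hit rate = Φ(0.6792) = 0.7515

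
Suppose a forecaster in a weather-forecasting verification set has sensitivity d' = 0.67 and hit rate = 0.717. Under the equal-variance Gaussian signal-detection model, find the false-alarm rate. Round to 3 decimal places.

false-alarm rate = 0.462

z(hit rate) = z(0.717) = 0.5740
z(FA) = z(H) − d' = 0.5740 − 0.67 = -0.0960
false-alarm rate = Φ(-0.0960) = 0.4618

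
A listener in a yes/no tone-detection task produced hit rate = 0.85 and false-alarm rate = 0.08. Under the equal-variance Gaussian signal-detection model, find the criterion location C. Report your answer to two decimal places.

C = 0.18

z(0.85) = 1.036, z(0.08) = -1.405
c = −½·[z(H) + z(FA)] = −0.5 × (1.036 + (-1.405)) = 0.1845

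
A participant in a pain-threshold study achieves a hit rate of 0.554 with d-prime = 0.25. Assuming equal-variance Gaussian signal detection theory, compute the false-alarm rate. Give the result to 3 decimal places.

z(hit rate) = z(0.554) = 0.1358
z(FA) = z(H) − d' = 0.1358 − 0.25 = -0.1142
false-alarm rate = Φ(-0.1142) = 0.4545

false-alarm rate = 0.455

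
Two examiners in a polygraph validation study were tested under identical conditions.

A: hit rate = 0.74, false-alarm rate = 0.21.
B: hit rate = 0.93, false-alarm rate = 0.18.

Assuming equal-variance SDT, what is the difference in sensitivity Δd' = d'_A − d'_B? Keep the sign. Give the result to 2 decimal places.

A: z(0.74) = 0.643, z(0.21) = -0.806, d' = 1.449
B: z(0.93) = 1.476, z(0.18) = -0.915, d' = 2.391
Δd' = d'_A − d'_B = 1.449 − 2.391 = -0.942
B has the higher sensitivity.

Δd' = -0.94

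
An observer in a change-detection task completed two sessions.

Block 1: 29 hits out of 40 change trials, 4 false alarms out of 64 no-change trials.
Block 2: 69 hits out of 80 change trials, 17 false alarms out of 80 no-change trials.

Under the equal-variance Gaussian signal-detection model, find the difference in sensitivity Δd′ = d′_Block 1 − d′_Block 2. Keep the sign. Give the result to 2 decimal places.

Δd′ = 0.24

Block 1: z(0.7250) = 0.598, z(0.0625) = -1.534, d' = 2.132
Block 2: z(0.8625) = 1.092, z(0.2125) = -0.798, d' = 1.890
Δd' = d'_Block 1 − d'_Block 2 = 2.132 − 1.890 = 0.242
Block 1 has the higher sensitivity.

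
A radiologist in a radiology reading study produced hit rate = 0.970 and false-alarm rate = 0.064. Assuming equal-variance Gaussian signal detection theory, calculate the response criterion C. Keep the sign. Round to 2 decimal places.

C = -0.18

z(H) = z(0.970) = 1.8808
z(FA) = z(0.064) = -1.5220
c = −½·[z(H) + z(FA)] = −0.5 × (1.8808 + (-1.5220)) = -0.1794
c < 0: the radiologist has a liberal response bias.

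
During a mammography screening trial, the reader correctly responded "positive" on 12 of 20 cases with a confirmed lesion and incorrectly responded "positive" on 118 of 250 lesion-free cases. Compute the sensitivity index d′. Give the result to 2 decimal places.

H = 12/20 = 0.6000
FA = 118/250 = 0.4720
Φ⁻¹(H) = 0.253
Φ⁻¹(FA) = -0.070
d' = z(H) − z(FA) = 0.253 − (-0.070) = 0.323

d′ = 0.32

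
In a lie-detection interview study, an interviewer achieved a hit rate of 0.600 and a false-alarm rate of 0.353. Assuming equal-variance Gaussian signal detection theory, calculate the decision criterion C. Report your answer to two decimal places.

z(H) = 0.2533
z(FA) = -0.3772
c = −½·[z(H) + z(FA)] = −0.5 × (0.2533 + (-0.3772)) = 0.06195
c > 0: the interviewer has a conservative response bias.

C = 0.06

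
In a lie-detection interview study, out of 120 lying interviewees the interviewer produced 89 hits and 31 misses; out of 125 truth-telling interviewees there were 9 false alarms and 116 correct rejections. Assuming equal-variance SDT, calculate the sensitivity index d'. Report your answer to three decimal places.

H = 89/120 = 0.7417
FA = 9/125 = 0.0720
z(H) = 0.6486
z(FA) = -1.4611
d' = z(H) − z(FA) = 0.6486 − (-1.4611) = 2.1097

d' = 2.110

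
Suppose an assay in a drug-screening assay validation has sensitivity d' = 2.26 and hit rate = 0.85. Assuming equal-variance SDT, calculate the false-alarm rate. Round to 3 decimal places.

z(hit rate) = z(0.85) = 1.0364
z(FA) = z(H) − d' = 1.0364 − 2.26 = -1.2236
false-alarm rate = Φ(-1.2236) = 0.1106

false-alarm rate = 0.111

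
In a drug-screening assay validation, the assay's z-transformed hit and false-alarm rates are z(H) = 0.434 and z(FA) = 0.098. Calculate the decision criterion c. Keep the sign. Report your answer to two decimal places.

c = −½·[z(H) + z(FA)] = −½·(0.434 + 0.098) = -0.266
c < 0: the assay has a liberal response bias.

c = -0.27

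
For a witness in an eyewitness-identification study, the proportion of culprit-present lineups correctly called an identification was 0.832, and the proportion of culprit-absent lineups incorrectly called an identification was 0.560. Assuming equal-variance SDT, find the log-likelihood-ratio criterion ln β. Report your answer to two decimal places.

z(H) = z(0.832) = 0.962
z(FA) = z(0.560) = 0.151
ln β = −½·[z(H)² − z(FA)²] = −0.5 × (0.925 − 0.023) = -0.451

ln β = -0.45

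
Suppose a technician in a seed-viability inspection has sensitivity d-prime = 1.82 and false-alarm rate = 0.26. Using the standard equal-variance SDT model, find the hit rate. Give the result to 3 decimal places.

z(false-alarm rate) = z(0.26) = -0.6433
z(H) = z(FA) + d' = -0.6433 + 1.82 = 1.1767
hit rate = Φ(1.1767) = 0.8803

hit rate = 0.880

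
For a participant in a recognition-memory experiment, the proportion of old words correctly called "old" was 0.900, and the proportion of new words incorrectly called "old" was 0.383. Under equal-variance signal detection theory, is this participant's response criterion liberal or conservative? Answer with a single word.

liberal

z(H) = 1.282, z(FA) = -0.298
c = −½·(z(H) + z(FA)) = -0.492
c < 0 → liberal criterion (biased toward responding “yes”).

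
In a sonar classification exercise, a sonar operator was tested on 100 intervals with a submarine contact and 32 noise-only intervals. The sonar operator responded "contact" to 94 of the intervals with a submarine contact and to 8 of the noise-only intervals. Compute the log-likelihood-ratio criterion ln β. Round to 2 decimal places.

ln β = -0.98

H = 94/100 = 0.9400
FA = 8/32 = 0.2500
Φ⁻¹(H) = 1.555
Φ⁻¹(FA) = -0.674
ln β = −½·[z(H)² − z(FA)²] = −0.5 × (2.418 − 0.454) = -0.982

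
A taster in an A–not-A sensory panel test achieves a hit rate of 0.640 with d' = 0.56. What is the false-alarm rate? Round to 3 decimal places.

false-alarm rate = 0.420

z(hit rate) = z(0.640) = 0.3585
z(FA) = z(H) − d' = 0.3585 − 0.56 = -0.2015
false-alarm rate = Φ(-0.2015) = 0.4202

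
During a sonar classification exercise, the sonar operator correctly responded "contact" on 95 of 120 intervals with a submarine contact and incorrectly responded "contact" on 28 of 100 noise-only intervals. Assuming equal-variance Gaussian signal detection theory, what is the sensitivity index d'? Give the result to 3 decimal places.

H = 95/120 = 0.7917
FA = 28/100 = 0.2800
z(H) = z(0.7917) = 0.8123
z(FA) = z(0.2800) = -0.5828
d' = z(H) − z(FA) = 0.8123 − (-0.5828) = 1.3951

d' = 1.395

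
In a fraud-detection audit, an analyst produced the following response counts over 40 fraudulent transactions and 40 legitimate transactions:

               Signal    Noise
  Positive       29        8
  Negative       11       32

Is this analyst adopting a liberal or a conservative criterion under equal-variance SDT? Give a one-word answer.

conservative

z(H) = 0.598, z(FA) = -0.842
c = −½·(z(H) + z(FA)) = 0.122
c > 0 → conservative criterion (biased toward responding “no”).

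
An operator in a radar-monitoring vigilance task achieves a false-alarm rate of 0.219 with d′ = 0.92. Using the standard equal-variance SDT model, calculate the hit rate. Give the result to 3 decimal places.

hit rate = 0.557

z(false-alarm rate) = z(0.219) = -0.7756
z(H) = z(FA) + d' = -0.7756 + 0.92 = 0.1444
hit rate = Φ(0.1444) = 0.5574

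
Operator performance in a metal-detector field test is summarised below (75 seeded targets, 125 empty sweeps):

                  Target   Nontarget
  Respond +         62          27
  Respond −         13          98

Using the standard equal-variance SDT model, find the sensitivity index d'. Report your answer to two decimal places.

H = 62/75 = 0.8267
FA = 27/125 = 0.2160
z(H) = z(0.8267) = 0.9412
z(FA) = z(0.2160) = -0.7858
d' = z(H) − z(FA) = 0.9412 − (-0.7858) = 1.7270

d' = 1.73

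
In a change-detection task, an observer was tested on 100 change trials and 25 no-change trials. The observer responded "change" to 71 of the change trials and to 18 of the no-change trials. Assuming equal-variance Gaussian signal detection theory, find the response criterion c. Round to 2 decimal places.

H = 71/100 = 0.7100
FA = 18/25 = 0.7200
z(0.7100) = 0.553, z(0.7200) = 0.583
c = −½·[z(H) + z(FA)] = −0.5 × (0.553 + 0.583) = -0.568
c < 0: the observer has a liberal response bias.

c = -0.57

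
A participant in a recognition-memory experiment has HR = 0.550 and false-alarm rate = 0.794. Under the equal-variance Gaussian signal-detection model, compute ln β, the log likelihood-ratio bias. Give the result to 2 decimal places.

z(0.550) = 0.126, z(0.794) = 0.820
ln β = −½·[z(H)² − z(FA)²] = −0.5 × (0.016 − 0.672) = 0.328

ln β = 0.33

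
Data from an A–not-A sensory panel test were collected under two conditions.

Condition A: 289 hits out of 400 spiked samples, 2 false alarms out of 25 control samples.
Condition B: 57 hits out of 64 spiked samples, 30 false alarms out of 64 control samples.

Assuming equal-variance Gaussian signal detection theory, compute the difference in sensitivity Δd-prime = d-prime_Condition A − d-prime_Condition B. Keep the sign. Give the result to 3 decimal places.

Condition A: z(0.7225) = 0.5903, z(0.0800) = -1.4051, d' = 1.9954
Condition B: z(0.8906) = 1.2297, z(0.4688) = -0.0783, d' = 1.3080
Δd' = d'_Condition A − d'_Condition B = 1.9954 − 1.3080 = 0.6874
Condition A has the higher sensitivity.

Δd-prime = 0.687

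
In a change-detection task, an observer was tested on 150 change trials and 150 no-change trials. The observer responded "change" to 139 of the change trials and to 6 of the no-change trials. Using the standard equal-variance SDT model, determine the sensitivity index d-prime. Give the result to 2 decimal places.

d-prime = 3.20

H = 139/150 = 0.9267
FA = 6/150 = 0.0400
z(H) = z(0.9267) = 1.4516
z(FA) = z(0.0400) = -1.7507
d' = z(H) − z(FA) = 1.4516 − (-1.7507) = 3.2023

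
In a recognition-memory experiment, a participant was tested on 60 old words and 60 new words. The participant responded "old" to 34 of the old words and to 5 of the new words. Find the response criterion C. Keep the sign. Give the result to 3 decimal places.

H = 34/60 = 0.5667
FA = 5/60 = 0.0833
z(H) = z(0.5667) = 0.1680
z(FA) = z(0.0833) = -1.3832
c = −½·[z(H) + z(FA)] = −0.5 × (0.1680 + (-1.3832)) = 0.6076
c > 0: the participant has a conservative response bias.

C = 0.608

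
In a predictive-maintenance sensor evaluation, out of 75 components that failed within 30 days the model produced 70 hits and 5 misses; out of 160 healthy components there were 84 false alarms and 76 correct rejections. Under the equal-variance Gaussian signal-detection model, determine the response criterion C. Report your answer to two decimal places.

C = -0.78

H = 70/75 = 0.9333
FA = 84/160 = 0.5250
z(0.9333) = 1.501, z(0.5250) = 0.063
c = −½·[z(H) + z(FA)] = −0.5 × (1.501 + 0.063) = -0.782
c < 0: the model has a liberal response bias.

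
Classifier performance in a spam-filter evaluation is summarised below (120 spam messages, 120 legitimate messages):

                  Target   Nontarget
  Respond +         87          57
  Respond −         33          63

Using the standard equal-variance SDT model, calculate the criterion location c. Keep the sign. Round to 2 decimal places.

c = -0.27

H = 87/120 = 0.7250
FA = 57/120 = 0.4750
z(H) = z(0.7250) = 0.598
z(FA) = z(0.4750) = -0.063
c = −½·[z(H) + z(FA)] = −0.5 × (0.598 + (-0.063)) = -0.2675
c < 0: the classifier has a liberal response bias.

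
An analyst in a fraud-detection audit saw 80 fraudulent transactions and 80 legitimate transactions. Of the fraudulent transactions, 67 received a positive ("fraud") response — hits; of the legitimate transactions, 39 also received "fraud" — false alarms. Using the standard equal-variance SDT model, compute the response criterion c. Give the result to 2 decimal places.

H = 67/80 = 0.8375
FA = 39/80 = 0.4875
z(H) = z(0.8375) = 0.9842
z(FA) = z(0.4875) = -0.0313
c = −½·[z(H) + z(FA)] = −0.5 × (0.9842 + (-0.0313)) = -0.47645

c = -0.48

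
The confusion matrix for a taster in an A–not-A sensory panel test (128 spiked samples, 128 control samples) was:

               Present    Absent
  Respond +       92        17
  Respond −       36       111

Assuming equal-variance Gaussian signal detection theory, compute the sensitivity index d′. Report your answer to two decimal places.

H = 92/128 = 0.7188
FA = 17/128 = 0.1328
z(H) = 0.5793
z(FA) = -1.1133
d' = z(H) − z(FA) = 0.5793 − (-1.1133) = 1.6926

d′ = 1.69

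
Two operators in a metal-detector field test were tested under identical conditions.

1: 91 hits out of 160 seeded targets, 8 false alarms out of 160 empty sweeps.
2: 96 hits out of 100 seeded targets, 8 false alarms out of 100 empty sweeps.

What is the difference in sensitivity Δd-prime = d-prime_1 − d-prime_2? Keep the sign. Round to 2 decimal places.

1: z(0.5687) = 0.173, z(0.0500) = -1.645, d' = 1.818
2: z(0.9600) = 1.751, z(0.0800) = -1.405, d' = 3.156
Δd' = d'_1 − d'_2 = 1.818 − 3.156 = -1.338
2 has the higher sensitivity.

Δd-prime = -1.34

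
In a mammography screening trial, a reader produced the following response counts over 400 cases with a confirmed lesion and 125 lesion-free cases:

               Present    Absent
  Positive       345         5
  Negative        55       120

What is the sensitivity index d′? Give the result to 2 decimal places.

d′ = 2.84

H = 345/400 = 0.8625
FA = 5/125 = 0.0400
Φ⁻¹(H) = 1.092
Φ⁻¹(FA) = -1.751
d' = z(H) − z(FA) = 1.092 − (-1.751) = 2.843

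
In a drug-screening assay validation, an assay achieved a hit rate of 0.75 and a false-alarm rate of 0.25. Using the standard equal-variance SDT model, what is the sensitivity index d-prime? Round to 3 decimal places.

d-prime = 1.349

Φ⁻¹(0.75) = 0.6745, Φ⁻¹(0.25) = -0.6745
d' = z(H) − z(FA) = 0.6745 − (-0.6745) = 1.3490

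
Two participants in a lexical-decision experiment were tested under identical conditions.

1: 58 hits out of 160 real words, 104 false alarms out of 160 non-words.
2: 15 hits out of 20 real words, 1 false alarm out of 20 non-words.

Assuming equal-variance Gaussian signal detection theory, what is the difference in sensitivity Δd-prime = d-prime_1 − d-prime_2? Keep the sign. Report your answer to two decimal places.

Δd-prime = -3.06

1: z(0.3625) = -0.352, z(0.6500) = 0.385, d' = -0.737
2: z(0.7500) = 0.674, z(0.0500) = -1.645, d' = 2.319
Δd' = d'_1 − d'_2 = -0.737 − 2.319 = -3.056
2 has the higher sensitivity.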